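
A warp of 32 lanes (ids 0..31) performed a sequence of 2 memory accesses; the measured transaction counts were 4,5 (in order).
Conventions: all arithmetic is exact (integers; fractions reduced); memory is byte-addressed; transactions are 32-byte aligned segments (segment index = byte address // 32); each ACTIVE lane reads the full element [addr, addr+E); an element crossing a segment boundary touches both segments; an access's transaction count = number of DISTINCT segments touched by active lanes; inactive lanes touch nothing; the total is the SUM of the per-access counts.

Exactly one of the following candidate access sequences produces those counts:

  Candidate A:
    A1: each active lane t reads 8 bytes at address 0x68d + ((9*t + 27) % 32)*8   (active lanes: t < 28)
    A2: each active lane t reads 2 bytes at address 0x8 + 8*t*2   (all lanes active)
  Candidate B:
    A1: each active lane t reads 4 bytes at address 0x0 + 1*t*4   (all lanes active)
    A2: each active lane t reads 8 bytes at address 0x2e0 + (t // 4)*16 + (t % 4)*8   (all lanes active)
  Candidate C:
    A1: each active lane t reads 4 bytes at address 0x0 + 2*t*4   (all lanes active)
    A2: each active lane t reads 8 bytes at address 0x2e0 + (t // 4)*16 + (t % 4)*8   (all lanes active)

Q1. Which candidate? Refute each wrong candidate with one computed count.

A: A1 gives 9 transactions, not 4
C: A1 gives 8 transactions, not 4
B: all counts match (4,5)

Answer: B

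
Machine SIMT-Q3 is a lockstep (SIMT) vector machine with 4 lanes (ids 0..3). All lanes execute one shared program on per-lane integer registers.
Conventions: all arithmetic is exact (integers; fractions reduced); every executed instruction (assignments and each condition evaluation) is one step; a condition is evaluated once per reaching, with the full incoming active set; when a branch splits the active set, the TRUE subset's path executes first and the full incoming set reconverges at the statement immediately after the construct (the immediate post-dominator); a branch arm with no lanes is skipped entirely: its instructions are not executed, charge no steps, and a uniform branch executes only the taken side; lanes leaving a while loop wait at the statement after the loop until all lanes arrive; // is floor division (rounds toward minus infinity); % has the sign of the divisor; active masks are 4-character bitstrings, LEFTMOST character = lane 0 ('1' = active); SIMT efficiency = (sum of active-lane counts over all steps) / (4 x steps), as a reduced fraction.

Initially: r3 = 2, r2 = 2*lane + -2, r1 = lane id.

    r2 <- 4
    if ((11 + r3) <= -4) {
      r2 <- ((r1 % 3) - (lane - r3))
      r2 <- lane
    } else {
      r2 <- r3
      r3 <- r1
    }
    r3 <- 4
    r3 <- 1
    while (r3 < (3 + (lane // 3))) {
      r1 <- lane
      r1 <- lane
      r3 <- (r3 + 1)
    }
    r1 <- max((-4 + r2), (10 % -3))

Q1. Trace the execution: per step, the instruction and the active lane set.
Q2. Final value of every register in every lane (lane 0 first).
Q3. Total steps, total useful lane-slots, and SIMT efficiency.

step 0: r2 <- 4                      1111
step 1: eval ((11 + r3) <= -4)       1111
step 2: r2 <- r3                     1111
step 3: r3 <- r1                     1111
step 4: r3 <- 4                      1111
step 5: r3 <- 1                      1111
step 6: eval (r3 < (3 + (lane // 3))) 1111
step 7: r1 <- lane                   1111
step 8: r1 <- lane                   1111
step 9: r3 <- (r3 + 1)               1111
step 10: eval (r3 < (3 + (lane // 3))) 1111
step 11: r1 <- lane                   1111
step 12: r1 <- lane                   1111
step 13: r3 <- (r3 + 1)               1111
step 14: eval (r3 < (3 + (lane // 3))) 1111
step 15: r1 <- lane                   0001
step 16: r1 <- lane                   0001
step 17: r3 <- (r3 + 1)               0001
step 18: eval (r3 < (3 + (lane // 3))) 0001
step 19: r1 <- max((-4 + r2), (10 % -3)) 1111

Answer: 20 steps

r3: 3,3,3,4
r2: 2,2,2,2
r1: -2,-2,-2,-2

steps = 20; useful = 68; efficiency = 68/80 = 17/20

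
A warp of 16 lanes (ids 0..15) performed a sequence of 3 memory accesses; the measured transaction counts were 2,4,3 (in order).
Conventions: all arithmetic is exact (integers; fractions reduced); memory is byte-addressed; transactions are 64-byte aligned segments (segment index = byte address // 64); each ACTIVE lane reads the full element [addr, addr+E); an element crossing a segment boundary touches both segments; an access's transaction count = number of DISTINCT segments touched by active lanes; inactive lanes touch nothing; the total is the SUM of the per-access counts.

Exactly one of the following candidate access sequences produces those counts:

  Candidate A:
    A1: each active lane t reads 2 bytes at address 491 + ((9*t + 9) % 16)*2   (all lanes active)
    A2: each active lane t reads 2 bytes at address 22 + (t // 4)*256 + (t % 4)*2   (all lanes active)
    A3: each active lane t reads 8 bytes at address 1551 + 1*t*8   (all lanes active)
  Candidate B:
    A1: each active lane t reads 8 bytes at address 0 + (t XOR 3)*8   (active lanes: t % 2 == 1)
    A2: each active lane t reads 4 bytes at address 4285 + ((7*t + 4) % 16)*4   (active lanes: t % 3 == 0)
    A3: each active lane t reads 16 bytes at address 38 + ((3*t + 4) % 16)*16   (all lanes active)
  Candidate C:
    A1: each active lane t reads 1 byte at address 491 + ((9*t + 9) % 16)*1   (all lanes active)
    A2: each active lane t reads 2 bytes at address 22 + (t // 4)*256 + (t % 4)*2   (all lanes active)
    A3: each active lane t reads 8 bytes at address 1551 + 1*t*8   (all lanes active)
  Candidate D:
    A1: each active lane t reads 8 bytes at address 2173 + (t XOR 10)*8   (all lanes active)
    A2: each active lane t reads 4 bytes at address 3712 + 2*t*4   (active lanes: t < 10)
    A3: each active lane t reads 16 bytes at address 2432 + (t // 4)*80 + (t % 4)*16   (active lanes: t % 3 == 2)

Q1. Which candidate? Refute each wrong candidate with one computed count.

B: A2 gives 1 transaction, not 4
C: A1 gives 1 transaction, not 2
D: A1 gives 3 transactions, not 2
A: all counts match (2,4,3)

Answer: A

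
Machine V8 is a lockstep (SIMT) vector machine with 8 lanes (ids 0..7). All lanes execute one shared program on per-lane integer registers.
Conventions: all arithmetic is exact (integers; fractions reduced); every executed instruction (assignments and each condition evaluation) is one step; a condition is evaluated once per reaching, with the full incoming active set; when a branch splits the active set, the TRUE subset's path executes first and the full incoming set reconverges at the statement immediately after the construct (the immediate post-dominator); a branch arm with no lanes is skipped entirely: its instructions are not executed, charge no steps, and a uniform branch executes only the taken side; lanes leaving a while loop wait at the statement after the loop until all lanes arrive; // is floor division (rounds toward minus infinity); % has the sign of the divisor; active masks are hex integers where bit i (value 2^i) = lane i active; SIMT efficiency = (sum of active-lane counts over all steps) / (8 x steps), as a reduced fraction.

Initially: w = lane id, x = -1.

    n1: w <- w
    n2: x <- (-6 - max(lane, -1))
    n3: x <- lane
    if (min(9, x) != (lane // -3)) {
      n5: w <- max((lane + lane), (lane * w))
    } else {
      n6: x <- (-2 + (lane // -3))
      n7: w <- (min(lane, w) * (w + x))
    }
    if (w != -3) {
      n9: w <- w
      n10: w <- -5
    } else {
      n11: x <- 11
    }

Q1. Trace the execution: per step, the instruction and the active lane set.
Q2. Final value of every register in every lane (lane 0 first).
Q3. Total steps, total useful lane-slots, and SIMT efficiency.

step 0: w <- w                       0xff
step 1: x <- (-6 - max(lane, -1))    0xff
step 2: x <- lane                    0xff
step 3: eval (min(9, x) != (lane // -3)) 0xff
step 4: w <- max((lane + lane), (lane * w)) 0xfe
step 5: x <- (-2 + (lane // -3))     0x01
step 6: w <- (min(lane, w) * (w + x)) 0x01
step 7: eval (w != -3)               0xff
step 8: w <- w                       0xff
step 9: w <- -5                      0xff

Answer: 10 steps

w: -5,-5,-5,-5,-5,-5,-5,-5
x: -2,1,2,3,4,5,6,7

steps = 10; useful = 65; efficiency = 65/80 = 13/16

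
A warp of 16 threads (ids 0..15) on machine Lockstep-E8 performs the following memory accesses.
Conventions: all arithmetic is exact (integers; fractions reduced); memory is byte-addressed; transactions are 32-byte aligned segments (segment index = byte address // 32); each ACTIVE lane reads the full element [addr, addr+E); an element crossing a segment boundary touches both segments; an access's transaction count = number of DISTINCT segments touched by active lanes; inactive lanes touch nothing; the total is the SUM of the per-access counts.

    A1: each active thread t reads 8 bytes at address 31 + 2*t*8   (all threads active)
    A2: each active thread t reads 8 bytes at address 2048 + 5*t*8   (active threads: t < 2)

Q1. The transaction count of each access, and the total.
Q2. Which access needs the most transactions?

A1: 9 transactions
A2: 2 transactions

Answer: 9,2; total 11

Answer: A1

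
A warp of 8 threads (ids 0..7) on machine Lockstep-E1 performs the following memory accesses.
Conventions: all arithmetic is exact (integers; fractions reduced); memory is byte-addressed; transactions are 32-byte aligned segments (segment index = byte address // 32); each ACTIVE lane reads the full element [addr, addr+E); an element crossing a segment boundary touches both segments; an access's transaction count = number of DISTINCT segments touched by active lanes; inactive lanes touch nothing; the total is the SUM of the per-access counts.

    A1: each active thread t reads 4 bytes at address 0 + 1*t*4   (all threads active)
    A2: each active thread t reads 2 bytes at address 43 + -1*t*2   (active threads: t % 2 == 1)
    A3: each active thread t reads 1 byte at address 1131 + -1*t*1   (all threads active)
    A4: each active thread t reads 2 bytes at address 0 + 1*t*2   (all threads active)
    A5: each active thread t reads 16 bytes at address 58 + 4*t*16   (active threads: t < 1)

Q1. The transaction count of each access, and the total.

A1: 1 transaction
A2: 2 transactions
A3: 1 transaction
A4: 1 transaction
A5: 2 transactions

Answer: 1,2,1,1,2; total 7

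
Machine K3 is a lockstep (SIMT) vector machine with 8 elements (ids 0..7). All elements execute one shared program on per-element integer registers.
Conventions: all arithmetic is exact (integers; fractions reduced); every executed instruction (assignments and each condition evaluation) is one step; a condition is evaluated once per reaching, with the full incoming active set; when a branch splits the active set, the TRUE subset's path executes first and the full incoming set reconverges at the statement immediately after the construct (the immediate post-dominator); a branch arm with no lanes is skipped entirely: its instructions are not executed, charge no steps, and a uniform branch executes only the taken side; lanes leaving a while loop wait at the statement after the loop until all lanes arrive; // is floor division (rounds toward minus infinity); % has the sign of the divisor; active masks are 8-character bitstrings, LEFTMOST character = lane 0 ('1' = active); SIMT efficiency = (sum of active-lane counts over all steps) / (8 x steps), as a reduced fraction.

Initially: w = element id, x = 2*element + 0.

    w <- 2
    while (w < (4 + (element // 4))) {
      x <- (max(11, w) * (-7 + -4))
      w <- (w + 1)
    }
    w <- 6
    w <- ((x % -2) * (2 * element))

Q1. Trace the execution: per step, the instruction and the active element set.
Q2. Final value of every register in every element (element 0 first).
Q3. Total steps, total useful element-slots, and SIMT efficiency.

step 0: w <- 2                       11111111
step 1: eval (w < (4 + (element // 4))) 11111111
step 2: x <- (max(11, w) * (-7 + -4)) 11111111
step 3: w <- (w + 1)                 11111111
step 4: eval (w < (4 + (element // 4))) 11111111
step 5: x <- (max(11, w) * (-7 + -4)) 11111111
step 6: w <- (w + 1)                 11111111
step 7: eval (w < (4 + (element // 4))) 11111111
step 8: x <- (max(11, w) * (-7 + -4)) 00001111
step 9: w <- (w + 1)                 00001111
step 10: eval (w < (4 + (element // 4))) 00001111
step 11: w <- 6                       11111111
step 12: w <- ((x % -2) * (2 * element)) 11111111

Answer: 13 steps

w: 0,-2,-4,-6,-8,-10,-12,-14
x: -121,-121,-121,-121,-121,-121,-121,-121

steps = 13; useful = 92; efficiency = 92/104 = 23/26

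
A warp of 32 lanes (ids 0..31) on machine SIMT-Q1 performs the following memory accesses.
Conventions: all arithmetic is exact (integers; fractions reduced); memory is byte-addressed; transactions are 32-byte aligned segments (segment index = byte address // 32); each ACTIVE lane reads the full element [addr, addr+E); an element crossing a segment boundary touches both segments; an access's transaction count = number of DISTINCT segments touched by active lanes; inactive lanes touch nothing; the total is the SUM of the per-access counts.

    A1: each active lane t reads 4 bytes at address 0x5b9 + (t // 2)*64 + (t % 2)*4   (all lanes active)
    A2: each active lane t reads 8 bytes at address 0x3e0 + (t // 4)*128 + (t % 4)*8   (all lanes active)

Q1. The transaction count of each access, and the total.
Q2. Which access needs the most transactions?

A1: 32 transactions
A2: 8 transactions

Answer: 32,8; total 40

Answer: A1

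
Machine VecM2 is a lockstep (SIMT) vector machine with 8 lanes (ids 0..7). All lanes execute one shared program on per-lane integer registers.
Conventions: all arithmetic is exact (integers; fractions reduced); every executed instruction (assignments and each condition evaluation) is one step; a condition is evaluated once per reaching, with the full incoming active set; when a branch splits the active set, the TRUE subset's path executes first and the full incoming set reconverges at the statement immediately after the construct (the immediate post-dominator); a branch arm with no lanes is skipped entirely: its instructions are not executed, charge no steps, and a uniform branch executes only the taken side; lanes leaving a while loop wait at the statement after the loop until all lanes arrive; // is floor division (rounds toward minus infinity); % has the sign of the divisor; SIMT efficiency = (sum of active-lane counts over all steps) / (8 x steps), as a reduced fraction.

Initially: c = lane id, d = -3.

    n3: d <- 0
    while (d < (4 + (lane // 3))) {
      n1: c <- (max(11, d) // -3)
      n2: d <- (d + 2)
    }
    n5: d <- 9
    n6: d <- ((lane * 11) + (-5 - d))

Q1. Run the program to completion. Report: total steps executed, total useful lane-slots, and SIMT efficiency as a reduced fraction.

Answer: 13 steps, 95 useful, 95/104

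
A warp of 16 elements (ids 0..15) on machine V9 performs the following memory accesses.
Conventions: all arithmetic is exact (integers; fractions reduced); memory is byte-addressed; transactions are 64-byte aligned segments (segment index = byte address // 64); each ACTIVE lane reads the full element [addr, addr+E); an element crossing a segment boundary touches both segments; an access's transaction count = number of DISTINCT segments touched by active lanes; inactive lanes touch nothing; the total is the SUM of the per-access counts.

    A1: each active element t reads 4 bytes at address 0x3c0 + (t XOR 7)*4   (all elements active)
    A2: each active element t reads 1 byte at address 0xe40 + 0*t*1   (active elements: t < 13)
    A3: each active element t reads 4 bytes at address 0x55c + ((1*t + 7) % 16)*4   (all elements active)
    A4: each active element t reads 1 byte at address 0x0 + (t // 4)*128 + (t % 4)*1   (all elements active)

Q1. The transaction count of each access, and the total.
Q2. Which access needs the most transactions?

A1: 1 transaction
A2: 1 transaction
A3: 2 transactions
A4: 4 transactions

Answer: 1,1,2,4; total 8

Answer: A4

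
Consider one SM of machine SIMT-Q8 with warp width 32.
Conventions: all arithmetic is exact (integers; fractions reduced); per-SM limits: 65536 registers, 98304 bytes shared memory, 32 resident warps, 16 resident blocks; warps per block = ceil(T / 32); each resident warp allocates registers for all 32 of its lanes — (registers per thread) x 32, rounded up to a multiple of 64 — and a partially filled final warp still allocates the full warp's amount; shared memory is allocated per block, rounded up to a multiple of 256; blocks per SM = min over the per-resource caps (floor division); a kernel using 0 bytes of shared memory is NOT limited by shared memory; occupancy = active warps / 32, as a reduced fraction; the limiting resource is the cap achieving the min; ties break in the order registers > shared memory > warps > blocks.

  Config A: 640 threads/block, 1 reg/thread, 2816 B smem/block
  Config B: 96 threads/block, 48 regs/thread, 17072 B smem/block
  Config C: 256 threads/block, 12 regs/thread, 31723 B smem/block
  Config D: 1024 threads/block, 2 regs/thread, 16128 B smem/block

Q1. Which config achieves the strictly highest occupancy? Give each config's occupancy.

occupancies: A 5/8, B 15/32, C 3/4, D 1

Answer: D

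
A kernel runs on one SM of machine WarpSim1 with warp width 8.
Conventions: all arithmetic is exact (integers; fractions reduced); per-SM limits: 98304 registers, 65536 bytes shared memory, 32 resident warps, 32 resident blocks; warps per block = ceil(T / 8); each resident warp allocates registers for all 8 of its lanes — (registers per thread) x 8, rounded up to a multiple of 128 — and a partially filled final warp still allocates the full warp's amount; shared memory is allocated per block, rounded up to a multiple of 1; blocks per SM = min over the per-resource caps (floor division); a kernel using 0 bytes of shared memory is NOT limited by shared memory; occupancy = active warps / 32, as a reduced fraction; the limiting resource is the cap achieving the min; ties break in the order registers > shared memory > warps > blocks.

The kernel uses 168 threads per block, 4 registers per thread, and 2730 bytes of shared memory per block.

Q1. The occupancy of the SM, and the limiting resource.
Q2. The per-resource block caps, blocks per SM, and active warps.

Answer: occupancy 21/32, limited by warps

registers: 36 blocks
shared memory: 24 blocks
warps: 1 block
blocks: 32 blocks

Answer: 1 block, 21 active warps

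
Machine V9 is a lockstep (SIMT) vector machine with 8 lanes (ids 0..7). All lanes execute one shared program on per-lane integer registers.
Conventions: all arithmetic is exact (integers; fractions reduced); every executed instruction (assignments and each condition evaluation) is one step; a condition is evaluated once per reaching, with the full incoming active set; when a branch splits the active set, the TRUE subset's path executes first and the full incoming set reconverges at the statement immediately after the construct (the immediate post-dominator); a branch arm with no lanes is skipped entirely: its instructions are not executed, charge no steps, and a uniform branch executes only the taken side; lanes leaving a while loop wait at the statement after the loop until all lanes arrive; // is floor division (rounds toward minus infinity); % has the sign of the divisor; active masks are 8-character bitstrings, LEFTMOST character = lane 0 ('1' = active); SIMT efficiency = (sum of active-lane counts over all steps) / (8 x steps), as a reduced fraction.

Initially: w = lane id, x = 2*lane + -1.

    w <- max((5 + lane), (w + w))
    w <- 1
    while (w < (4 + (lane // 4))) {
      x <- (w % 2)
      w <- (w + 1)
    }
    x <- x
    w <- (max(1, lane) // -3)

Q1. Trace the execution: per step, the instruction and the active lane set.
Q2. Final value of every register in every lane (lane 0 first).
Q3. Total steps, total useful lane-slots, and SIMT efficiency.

step 0: w <- max((5 + lane), (w + w)) 11111111
step 1: w <- 1                       11111111
step 2: eval (w < (4 + (lane // 4))) 11111111
step 3: x <- (w % 2)                 11111111
step 4: w <- (w + 1)                 11111111
step 5: eval (w < (4 + (lane // 4))) 11111111
step 6: x <- (w % 2)                 11111111
step 7: w <- (w + 1)                 11111111
step 8: eval (w < (4 + (lane // 4))) 11111111
step 9: x <- (w % 2)                 11111111
step 10: w <- (w + 1)                 11111111
step 11: eval (w < (4 + (lane // 4))) 11111111
step 12: x <- (w % 2)                 00001111
step 13: w <- (w + 1)                 00001111
step 14: eval (w < (4 + (lane // 4))) 00001111
step 15: x <- x                       11111111
step 16: w <- (max(1, lane) // -3)    11111111

Answer: 17 steps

w: -1,-1,-1,-1,-2,-2,-2,-3
x: 1,1,1,1,0,0,0,0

steps = 17; useful = 124; efficiency = 124/136 = 31/34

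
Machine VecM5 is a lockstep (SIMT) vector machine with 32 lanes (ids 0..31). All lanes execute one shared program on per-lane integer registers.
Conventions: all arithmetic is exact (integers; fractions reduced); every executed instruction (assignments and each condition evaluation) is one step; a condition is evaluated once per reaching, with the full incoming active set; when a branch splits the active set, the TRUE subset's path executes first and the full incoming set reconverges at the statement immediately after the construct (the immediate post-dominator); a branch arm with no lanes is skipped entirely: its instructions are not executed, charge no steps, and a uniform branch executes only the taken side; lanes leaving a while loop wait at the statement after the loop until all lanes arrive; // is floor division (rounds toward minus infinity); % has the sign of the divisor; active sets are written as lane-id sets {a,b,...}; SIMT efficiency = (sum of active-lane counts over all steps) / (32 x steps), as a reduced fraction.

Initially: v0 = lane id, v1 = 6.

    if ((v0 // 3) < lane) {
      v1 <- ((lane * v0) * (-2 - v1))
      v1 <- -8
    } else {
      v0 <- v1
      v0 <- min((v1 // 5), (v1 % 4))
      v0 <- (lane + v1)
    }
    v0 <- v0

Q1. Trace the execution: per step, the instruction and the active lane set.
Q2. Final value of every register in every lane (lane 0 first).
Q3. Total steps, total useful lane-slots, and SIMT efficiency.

step 0: eval ((v0 // 3) < lane)      {0,1,2,3,4,5,6,7,8,9,10,11,12,13,14,15,16,17,18,19,20,21,22,23,24,25,26,27,28,29,30,31}
step 1: v1 <- ((lane * v0) * (-2 - v1)) {1,2,3,4,5,6,7,8,9,10,11,12,13,14,15,16,17,18,19,20,21,22,23,24,25,26,27,28,29,30,31}
step 2: v1 <- -8                     {1,2,3,4,5,6,7,8,9,10,11,12,13,14,15,16,17,18,19,20,21,22,23,24,25,26,27,28,29,30,31}
step 3: v0 <- v1                     {0}
step 4: v0 <- min((v1 // 5), (v1 % 4)) {0}
step 5: v0 <- (lane + v1)            {0}
step 6: v0 <- v0                     {0,1,2,3,4,5,6,7,8,9,10,11,12,13,14,15,16,17,18,19,20,21,22,23,24,25,26,27,28,29,30,31}

Answer: 7 steps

v0: 6,1,2,3,4,5,6,7,8,9,10,11,12,13,14,15,16,17,18,19,20,21,22,23,24,25,26,27,28,29,30,31
v1: 6,-8,-8,-8,-8,-8,-8,-8,-8,-8,-8,-8,-8,-8,-8,-8,-8,-8,-8,-8,-8,-8,-8,-8,-8,-8,-8,-8,-8,-8,-8,-8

steps = 7; useful = 129; efficiency = 129/224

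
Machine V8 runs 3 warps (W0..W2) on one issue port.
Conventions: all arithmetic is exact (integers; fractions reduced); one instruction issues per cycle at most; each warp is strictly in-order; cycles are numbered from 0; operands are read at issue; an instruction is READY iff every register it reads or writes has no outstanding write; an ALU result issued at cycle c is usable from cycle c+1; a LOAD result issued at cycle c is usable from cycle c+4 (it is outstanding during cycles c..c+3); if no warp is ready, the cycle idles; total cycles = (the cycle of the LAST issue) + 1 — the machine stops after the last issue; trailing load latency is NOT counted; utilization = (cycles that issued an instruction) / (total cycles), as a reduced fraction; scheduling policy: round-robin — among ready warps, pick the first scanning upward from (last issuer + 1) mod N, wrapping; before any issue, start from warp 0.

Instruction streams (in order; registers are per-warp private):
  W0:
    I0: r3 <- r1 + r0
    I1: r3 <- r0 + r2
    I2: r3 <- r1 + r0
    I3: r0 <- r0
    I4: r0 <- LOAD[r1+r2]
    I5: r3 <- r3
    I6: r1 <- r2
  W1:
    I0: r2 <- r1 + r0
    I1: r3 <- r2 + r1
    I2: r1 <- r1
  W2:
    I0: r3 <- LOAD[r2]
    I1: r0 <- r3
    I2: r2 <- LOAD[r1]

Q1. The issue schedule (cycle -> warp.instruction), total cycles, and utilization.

cycle 0: W0.I0
cycle 1: W1.I0
cycle 2: W2.I0
cycle 3: W0.I1
cycle 4: W1.I1
cycle 5: W0.I2
cycle 6: W1.I2
cycle 7: W2.I1
cycle 8: W0.I3
cycle 9: W2.I2
cycle 10: W0.I4
cycle 11: W0.I5
cycle 12: W0.I6

Answer: 13 cycles, utilization 1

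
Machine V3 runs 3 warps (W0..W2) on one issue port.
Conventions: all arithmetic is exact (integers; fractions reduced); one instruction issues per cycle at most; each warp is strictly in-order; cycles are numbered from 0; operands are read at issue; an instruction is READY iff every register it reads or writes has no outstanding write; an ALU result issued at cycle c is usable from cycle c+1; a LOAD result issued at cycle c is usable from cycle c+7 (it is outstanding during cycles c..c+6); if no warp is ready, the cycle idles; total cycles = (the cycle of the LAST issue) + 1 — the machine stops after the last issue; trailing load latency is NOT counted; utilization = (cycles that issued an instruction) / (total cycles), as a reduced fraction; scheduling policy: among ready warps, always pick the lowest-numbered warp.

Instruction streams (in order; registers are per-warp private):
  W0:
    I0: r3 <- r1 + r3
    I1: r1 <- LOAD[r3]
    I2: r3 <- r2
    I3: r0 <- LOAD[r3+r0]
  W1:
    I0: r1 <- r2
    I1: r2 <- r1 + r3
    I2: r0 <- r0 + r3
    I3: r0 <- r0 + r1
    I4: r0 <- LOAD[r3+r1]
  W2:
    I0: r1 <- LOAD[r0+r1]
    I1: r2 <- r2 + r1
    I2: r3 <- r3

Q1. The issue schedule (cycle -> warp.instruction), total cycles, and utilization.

cycle 0: W0.I0
cycle 1: W0.I1
cycle 2: W0.I2
cycle 3: W0.I3
cycle 4: W1.I0
cycle 5: W1.I1
cycle 6: W1.I2
cycle 7: W1.I3
cycle 8: W1.I4
cycle 9: W2.I0
cycle 10: idle
cycle 11: idle
cycle 12: idle
cycle 13: idle
cycle 14: idle
cycle 15: idle
cycle 16: W2.I1
cycle 17: W2.I2

Answer: 18 cycles, utilization 2/3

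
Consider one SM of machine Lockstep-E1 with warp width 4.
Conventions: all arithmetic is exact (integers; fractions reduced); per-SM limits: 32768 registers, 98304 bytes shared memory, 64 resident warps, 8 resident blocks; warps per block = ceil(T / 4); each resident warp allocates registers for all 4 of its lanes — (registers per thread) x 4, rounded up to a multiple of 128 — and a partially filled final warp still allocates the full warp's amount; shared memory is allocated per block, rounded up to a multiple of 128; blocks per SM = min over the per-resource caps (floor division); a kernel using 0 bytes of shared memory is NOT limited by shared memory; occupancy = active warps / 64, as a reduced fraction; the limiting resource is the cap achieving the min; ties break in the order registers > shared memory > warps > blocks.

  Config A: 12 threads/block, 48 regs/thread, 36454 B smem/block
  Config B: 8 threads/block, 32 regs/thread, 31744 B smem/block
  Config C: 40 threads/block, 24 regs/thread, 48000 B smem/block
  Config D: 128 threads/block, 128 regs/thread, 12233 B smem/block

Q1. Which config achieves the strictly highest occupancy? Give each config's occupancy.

occupancies: A 3/32, B 3/32, C 5/16, D 1

Answer: D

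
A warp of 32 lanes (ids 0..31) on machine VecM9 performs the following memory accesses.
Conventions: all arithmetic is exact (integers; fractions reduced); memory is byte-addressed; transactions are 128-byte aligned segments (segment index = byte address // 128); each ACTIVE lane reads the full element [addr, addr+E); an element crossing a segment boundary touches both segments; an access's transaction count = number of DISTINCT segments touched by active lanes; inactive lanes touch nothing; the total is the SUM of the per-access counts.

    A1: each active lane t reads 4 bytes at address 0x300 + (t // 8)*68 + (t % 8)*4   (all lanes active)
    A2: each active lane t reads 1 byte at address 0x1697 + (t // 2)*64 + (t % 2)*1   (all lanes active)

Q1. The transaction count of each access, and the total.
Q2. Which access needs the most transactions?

A1: 2 transactions
A2: 8 transactions

Answer: 2,8; total 10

Answer: A2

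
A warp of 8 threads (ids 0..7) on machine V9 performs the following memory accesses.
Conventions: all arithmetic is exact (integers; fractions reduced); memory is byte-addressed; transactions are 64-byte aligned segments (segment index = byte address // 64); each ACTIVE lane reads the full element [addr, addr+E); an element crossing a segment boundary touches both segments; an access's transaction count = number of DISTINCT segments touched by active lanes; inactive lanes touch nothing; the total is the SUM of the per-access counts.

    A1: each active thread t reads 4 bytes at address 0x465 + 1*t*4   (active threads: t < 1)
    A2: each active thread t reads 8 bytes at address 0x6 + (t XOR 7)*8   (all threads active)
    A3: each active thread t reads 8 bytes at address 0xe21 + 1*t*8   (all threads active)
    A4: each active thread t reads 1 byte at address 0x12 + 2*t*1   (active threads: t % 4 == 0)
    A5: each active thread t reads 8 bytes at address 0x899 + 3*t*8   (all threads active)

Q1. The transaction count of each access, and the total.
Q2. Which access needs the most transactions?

A1: 1 transaction
A2: 2 transactions
A3: 2 transactions
A4: 1 transaction
A5: 4 transactions

Answer: 1,2,2,1,4; total 10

Answer: A5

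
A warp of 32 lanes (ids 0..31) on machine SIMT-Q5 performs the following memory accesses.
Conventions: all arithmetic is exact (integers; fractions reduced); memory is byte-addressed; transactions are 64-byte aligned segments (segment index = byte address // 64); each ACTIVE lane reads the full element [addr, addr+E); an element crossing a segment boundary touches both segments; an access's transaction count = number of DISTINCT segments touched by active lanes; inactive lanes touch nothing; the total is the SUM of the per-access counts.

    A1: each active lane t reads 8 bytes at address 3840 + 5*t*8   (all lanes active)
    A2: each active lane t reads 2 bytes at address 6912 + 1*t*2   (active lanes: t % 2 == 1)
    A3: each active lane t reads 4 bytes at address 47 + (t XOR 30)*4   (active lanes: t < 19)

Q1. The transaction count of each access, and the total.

A1: 20 transactions
A2: 1 transaction
A3: 2 transactions

Answer: 20,1,2; total 23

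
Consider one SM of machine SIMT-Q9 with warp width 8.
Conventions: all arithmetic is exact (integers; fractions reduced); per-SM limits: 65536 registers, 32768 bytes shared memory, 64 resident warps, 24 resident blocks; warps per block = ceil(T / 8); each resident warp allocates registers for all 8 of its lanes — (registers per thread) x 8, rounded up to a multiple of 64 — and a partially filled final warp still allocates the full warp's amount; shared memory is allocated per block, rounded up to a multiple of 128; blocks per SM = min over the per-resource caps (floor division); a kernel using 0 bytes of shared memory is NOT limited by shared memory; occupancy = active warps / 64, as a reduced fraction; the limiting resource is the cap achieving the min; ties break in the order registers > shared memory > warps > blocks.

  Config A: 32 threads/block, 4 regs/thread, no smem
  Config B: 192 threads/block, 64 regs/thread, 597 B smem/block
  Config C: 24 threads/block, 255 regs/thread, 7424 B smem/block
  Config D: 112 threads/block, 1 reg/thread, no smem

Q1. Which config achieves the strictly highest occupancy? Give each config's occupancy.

occupancies: A 1, B 3/4, C 3/16, D 7/8

Answer: A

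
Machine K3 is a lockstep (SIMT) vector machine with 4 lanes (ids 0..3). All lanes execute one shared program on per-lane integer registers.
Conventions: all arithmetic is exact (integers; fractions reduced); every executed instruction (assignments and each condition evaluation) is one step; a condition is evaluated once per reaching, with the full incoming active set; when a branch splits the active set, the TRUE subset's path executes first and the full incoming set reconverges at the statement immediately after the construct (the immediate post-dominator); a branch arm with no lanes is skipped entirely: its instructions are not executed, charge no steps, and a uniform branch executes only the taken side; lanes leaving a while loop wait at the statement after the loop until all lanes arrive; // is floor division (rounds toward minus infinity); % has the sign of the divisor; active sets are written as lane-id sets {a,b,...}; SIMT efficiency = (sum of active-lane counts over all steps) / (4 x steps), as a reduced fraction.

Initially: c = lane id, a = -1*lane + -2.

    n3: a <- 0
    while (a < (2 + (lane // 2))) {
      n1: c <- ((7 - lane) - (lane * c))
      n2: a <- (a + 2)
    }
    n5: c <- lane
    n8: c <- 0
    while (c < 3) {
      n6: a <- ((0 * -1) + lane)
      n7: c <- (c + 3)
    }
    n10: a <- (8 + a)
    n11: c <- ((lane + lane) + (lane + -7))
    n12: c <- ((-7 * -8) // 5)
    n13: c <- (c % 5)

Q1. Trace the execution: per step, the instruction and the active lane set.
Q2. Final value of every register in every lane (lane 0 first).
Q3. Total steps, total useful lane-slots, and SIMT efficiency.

step 0: a <- 0                       {0,1,2,3}
step 1: eval (a < (2 + (lane // 2))) {0,1,2,3}
step 2: c <- ((7 - lane) - (lane * c)) {0,1,2,3}
step 3: a <- (a + 2)                 {0,1,2,3}
step 4: eval (a < (2 + (lane // 2))) {0,1,2,3}
step 5: c <- ((7 - lane) - (lane * c)) {2,3}
step 6: a <- (a + 2)                 {2,3}
step 7: eval (a < (2 + (lane // 2))) {2,3}
step 8: c <- lane                    {0,1,2,3}
step 9: c <- 0                       {0,1,2,3}
step 10: eval (c < 3)                 {0,1,2,3}
step 11: a <- ((0 * -1) + lane)       {0,1,2,3}
step 12: c <- (c + 3)                 {0,1,2,3}
step 13: eval (c < 3)                 {0,1,2,3}
step 14: a <- (8 + a)                 {0,1,2,3}
step 15: c <- ((lane + lane) + (lane + -7)) {0,1,2,3}
step 16: c <- ((-7 * -8) // 5)        {0,1,2,3}
step 17: c <- (c % 5)                 {0,1,2,3}

Answer: 18 steps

c: 1,1,1,1
a: 8,9,10,11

steps = 18; useful = 66; efficiency = 66/72 = 11/12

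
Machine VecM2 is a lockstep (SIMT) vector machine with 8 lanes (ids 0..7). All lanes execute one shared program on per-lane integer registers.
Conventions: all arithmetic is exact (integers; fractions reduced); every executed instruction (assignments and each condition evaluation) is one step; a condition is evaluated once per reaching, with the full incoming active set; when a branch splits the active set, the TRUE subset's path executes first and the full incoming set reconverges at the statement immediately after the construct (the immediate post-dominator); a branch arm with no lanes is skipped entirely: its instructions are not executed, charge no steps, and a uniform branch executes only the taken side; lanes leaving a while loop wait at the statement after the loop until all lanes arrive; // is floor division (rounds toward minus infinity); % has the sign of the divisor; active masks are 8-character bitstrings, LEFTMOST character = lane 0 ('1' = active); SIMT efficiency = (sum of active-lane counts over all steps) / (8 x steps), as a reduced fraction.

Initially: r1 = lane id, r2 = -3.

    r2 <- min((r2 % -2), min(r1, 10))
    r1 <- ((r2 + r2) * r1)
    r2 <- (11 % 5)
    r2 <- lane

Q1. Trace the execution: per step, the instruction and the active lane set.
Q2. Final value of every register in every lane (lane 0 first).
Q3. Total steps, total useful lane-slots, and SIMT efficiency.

step 0: r2 <- min((r2 % -2), min(r1, 10)) 11111111
step 1: r1 <- ((r2 + r2) * r1)       11111111
step 2: r2 <- (11 % 5)               11111111
step 3: r2 <- lane                   11111111

Answer: 4 steps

r1: 0,-2,-4,-6,-8,-10,-12,-14
r2: 0,1,2,3,4,5,6,7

steps = 4; useful = 32; efficiency = 32/32 = 1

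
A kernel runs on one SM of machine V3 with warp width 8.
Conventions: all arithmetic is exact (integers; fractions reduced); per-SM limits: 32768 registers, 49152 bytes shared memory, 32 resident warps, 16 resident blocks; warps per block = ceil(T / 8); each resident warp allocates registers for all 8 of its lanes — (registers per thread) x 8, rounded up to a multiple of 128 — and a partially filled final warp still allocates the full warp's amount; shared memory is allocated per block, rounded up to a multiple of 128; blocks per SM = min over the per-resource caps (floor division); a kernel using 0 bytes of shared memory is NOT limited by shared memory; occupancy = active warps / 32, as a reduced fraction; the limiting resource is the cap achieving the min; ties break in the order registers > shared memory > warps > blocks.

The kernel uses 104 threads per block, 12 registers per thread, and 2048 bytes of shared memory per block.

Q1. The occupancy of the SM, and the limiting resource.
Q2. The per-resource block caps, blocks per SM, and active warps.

Answer: occupancy 13/16, limited by warps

registers: 19 blocks
shared memory: 24 blocks
warps: 2 blocks
blocks: 16 blocks

Answer: 2 blocks, 26 active warps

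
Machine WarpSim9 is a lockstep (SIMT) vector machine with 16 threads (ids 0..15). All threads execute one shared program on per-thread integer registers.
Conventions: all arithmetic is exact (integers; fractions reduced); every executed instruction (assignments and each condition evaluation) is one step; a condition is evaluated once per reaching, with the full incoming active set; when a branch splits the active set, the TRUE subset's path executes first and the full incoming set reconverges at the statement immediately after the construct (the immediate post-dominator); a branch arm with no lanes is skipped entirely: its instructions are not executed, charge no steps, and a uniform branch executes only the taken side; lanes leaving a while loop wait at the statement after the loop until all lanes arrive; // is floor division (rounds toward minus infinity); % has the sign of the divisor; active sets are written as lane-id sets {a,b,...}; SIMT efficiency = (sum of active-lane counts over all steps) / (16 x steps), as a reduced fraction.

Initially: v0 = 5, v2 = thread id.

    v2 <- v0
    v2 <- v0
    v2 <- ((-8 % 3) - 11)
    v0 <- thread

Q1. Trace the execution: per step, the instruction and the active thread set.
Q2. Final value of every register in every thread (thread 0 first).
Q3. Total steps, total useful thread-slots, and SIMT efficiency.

step 0: v2 <- v0                     {0,1,2,3,4,5,6,7,8,9,10,11,12,13,14,15}
step 1: v2 <- v0                     {0,1,2,3,4,5,6,7,8,9,10,11,12,13,14,15}
step 2: v2 <- ((-8 % 3) - 11)        {0,1,2,3,4,5,6,7,8,9,10,11,12,13,14,15}
step 3: v0 <- thread                 {0,1,2,3,4,5,6,7,8,9,10,11,12,13,14,15}

Answer: 4 steps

v0: 0,1,2,3,4,5,6,7,8,9,10,11,12,13,14,15
v2: -10,-10,-10,-10,-10,-10,-10,-10,-10,-10,-10,-10,-10,-10,-10,-10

steps = 4; useful = 64; efficiency = 64/64 = 1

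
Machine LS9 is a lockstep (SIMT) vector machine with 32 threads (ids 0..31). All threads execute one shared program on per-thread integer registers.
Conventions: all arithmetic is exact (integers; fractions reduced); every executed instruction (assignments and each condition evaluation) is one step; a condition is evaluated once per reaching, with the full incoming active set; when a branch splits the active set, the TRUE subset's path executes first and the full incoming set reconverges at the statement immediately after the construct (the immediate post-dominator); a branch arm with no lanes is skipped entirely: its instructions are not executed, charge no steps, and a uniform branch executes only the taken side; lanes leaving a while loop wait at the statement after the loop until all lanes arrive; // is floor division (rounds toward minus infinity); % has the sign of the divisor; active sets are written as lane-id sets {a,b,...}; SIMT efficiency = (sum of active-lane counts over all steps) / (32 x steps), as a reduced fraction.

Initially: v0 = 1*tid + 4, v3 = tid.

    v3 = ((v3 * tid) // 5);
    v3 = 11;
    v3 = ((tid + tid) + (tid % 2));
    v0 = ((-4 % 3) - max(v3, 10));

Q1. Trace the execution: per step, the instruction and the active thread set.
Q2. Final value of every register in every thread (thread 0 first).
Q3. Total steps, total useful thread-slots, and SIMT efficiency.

step 0: v3 <- ((v3 * tid) // 5)      {0,1,2,3,4,5,6,7,8,9,10,11,12,13,14,15,16,17,18,19,20,21,22,23,24,25,26,27,28,29,30,31}
step 1: v3 <- 11                     {0,1,2,3,4,5,6,7,8,9,10,11,12,13,14,15,16,17,18,19,20,21,22,23,24,25,26,27,28,29,30,31}
step 2: v3 <- ((tid + tid) + (tid % 2)) {0,1,2,3,4,5,6,7,8,9,10,11,12,13,14,15,16,17,18,19,20,21,22,23,24,25,26,27,28,29,30,31}
step 3: v0 <- ((-4 % 3) - max(v3, 10)) {0,1,2,3,4,5,6,7,8,9,10,11,12,13,14,15,16,17,18,19,20,21,22,23,24,25,26,27,28,29,30,31}

Answer: 4 steps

v0: -8,-8,-8,-8,-8,-9,-10,-13,-14,-17,-18,-21,-22,-25,-26,-29,-30,-33,-34,-37,-38,-41,-42,-45,-46,-49,-50,-53,-54,-57,-58,-61
v3: 0,3,4,7,8,11,12,15,16,19,20,23,24,27,28,31,32,35,36,39,40,43,44,47,48,51,52,55,56,59,60,63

steps = 4; useful = 128; efficiency = 128/128 = 1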